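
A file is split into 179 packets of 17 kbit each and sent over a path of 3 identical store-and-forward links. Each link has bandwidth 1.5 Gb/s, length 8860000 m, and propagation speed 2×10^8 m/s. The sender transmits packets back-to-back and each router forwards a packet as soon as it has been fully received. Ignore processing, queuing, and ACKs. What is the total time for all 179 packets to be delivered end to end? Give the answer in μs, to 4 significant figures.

135000 μs

Per-hop transmission t_tx = L/R = 17000/1500000000 = 11.3333 μs.
Per-hop propagation t_prop = 8860000/200000000 = 44300 μs.
Pipeline fill: first packet needs 3·t_tx to clear all hops; remaining 178 packets each add one t_tx.
Total = (3+179-1)·t_tx + 3·t_prop = 181·11.3333 + 3·44300 = 135000 μs.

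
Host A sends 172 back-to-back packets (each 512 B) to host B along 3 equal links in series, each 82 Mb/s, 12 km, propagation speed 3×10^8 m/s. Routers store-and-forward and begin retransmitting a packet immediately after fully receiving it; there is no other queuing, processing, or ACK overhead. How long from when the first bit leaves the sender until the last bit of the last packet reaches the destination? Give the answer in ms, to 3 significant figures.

8.81 ms

Per-hop transmission t_tx = L/R = 4096/82000000 = 0.0499512 ms.
Per-hop propagation t_prop = 12000/300000000 = 0.04 ms.
Pipeline fill: first packet needs 3·t_tx to clear all hops; remaining 171 packets each add one t_tx.
Total = (3+172-1)·t_tx + 3·t_prop = 174·0.0499512 + 3·0.04 = 8.81 ms.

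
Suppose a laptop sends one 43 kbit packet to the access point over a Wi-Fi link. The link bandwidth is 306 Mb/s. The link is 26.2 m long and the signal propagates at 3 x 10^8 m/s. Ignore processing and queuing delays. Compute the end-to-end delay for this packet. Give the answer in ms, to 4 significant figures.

0.1406 ms

L = 43000 bits.
Transmission delay = L/R = 43000 / 306000000 = 0.140523 ms.
Propagation delay = d/s = 26.2 m / 300000000 m/s = 8.73333e-05 ms.
Total = 0.1406 ms.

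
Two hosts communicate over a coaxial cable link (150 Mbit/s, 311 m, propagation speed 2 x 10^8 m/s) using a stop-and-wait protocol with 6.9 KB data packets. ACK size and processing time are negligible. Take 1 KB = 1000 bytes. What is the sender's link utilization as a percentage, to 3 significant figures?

t_tx = L/R = 55200/150000000 = 0.000368 s.
t_prop = 311/200000000 = 1.555e-06 s; RTT = 3.11e-06 s.
Cycle = t_tx + RTT = 0.00037111 s.
Utilization = t_tx / cycle = 0.000368/0.00037111 = 99.2 %.

99.2 %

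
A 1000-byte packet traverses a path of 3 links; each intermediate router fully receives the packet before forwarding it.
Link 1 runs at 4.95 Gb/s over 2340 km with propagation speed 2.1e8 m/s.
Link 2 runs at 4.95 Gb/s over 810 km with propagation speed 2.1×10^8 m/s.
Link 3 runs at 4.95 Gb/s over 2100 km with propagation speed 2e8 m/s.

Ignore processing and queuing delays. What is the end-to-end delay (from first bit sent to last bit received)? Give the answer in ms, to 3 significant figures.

25.5 ms

L = 1000 × 8 = 8000 bits.
Transmission delay per hop = L/R = 8000/4950000000 = 0.00161616 ms; 3 hops → 0.00484848 ms.
Propagation delays (d/s per hop): 11.1429, 3.85714, 10.5 ms; sum = 25.5 ms.
End-to-end = 25.5 ms.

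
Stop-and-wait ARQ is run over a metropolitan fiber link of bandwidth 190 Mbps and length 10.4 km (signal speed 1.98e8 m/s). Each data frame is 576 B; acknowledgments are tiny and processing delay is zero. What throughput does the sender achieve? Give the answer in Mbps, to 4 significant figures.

t_tx = L/R = 4608/190000000 = 2.42526e-05 s.
t_prop = 10400/198000000 = 5.25253e-05 s; RTT = 0.000105051 s.
Cycle = t_tx + RTT = 0.000129303 s.
Throughput = L / cycle = 4608 / 0.000129303 = 35.64 Mbps.

35.64 Mbps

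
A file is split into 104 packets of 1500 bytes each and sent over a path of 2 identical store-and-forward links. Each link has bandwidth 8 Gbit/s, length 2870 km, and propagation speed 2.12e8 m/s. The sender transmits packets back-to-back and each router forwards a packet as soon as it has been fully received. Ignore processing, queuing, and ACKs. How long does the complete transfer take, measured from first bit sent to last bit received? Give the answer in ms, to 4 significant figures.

Per-hop transmission t_tx = L/R = 12000/8000000000 = 0.0015 ms.
Per-hop propagation t_prop = 2870000/212000000 = 13.5377 ms.
Pipeline fill: first packet needs 2·t_tx to clear all hops; remaining 103 packets each add one t_tx.
Total = (2+104-1)·t_tx + 2·t_prop = 105·0.0015 + 2·13.5377 = 27.23 ms.

27.23 ms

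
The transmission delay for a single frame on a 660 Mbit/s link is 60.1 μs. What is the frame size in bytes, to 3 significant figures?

L = R × t_tx = 660000000 b/s × 6.01e-05 s = 39666 bits.
In bytes: 39666 / 8 = 4960 bytes.

4960 bytes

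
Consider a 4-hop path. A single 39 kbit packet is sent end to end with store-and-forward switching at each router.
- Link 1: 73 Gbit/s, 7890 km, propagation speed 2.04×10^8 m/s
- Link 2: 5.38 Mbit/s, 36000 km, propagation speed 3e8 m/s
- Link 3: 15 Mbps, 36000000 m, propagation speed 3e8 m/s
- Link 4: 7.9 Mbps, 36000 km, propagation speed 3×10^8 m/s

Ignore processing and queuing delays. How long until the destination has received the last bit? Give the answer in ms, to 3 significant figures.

L = 39000 bits.
Transmission delays (L/R per hop): 0.000534247, 7.24907, 2.6, 4.93671 ms; sum = 14.7863 ms.
Propagation delays (d/s per hop): 38.6765, 120, 120, 120 ms; sum = 398.676 ms.
End-to-end = 413 ms.

413 ms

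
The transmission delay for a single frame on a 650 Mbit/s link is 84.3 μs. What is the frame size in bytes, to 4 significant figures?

6849 bytes

L = R × t_tx = 650000000 b/s × 8.43e-05 s = 54795 bits.
In bytes: 54795 / 8 = 6849 bytes.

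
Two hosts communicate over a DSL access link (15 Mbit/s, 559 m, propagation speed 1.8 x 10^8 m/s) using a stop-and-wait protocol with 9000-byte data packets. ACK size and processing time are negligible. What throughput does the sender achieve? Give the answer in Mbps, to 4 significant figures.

14.98 Mbps

t_tx = L/R = 72000/15000000 = 0.0048 s.
t_prop = 559/180000000 = 3.10556e-06 s; RTT = 6.21111e-06 s.
Cycle = t_tx + RTT = 0.00480621 s.
Throughput = L / cycle = 72000 / 0.00480621 = 14.98 Mbps.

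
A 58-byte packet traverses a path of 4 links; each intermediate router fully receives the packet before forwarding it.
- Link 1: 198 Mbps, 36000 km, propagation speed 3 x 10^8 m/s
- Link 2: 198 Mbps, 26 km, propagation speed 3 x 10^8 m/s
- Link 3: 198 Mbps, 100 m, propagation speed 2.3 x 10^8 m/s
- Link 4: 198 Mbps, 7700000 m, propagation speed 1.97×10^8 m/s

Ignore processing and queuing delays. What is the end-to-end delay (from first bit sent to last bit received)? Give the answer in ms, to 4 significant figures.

L = 58 × 8 = 464 bits.
Transmission delay per hop = L/R = 464/198000000 = 0.00234343 ms; 4 hops → 0.00937374 ms.
Propagation delays (d/s per hop): 120, 0.0866667, 0.000434783, 39.0863 ms; sum = 159.173 ms.
End-to-end = 159.2 ms.

159.2 ms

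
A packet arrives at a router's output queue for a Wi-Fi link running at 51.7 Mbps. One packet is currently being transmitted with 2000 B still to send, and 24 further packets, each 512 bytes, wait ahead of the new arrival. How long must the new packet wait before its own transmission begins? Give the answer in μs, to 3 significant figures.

Each queued packet: L/R = 4096/51700000 = 79.2263 μs.
24 queued → 1901.43 μs.
Plus remaining 16000 bits of current packet: 309.478 μs.
Queuing delay = 2210 μs.

2210 μs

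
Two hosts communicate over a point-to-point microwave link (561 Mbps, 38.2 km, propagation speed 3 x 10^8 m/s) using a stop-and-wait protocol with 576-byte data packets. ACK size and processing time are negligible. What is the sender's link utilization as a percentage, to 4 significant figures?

3.125 %

t_tx = L/R = 4608/561000000 = 8.2139e-06 s.
t_prop = 38200/300000000 = 0.000127333 s; RTT = 0.000254667 s.
Cycle = t_tx + RTT = 0.000262881 s.
Utilization = t_tx / cycle = 8.2139e-06/0.000262881 = 3.125 %.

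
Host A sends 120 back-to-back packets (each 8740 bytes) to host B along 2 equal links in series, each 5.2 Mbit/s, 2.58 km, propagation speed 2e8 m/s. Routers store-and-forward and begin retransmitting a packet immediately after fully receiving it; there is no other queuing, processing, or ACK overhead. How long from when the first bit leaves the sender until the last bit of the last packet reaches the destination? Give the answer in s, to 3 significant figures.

Per-hop transmission t_tx = L/R = 69920/5200000 = 0.0134462 s.
Per-hop propagation t_prop = 2580/200000000 = 1.29e-05 s.
Pipeline fill: first packet needs 2·t_tx to clear all hops; remaining 119 packets each add one t_tx.
Total = (2+120-1)·t_tx + 2·t_prop = 121·0.0134462 + 2·1.29e-05 = 1.63 s.

1.63 s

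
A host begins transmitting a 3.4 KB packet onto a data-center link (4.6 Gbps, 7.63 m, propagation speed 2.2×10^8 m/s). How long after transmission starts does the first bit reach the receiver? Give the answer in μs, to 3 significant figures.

0.0347 μs

First bit experiences only propagation delay: d/s = 7.63/2.2e+08 = 0.0347 μs.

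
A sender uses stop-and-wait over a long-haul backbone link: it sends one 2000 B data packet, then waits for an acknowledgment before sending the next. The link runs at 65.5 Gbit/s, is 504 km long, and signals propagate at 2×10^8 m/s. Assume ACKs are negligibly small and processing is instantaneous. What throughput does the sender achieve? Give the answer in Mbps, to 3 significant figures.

3.17 Mbps

t_tx = L/R = 16000/65500000000 = 2.44275e-07 s.
t_prop = 504000/200000000 = 0.00252 s; RTT = 0.00504 s.
Cycle = t_tx + RTT = 0.00504024 s.
Throughput = L / cycle = 16000 / 0.00504024 = 3.17 Mbps.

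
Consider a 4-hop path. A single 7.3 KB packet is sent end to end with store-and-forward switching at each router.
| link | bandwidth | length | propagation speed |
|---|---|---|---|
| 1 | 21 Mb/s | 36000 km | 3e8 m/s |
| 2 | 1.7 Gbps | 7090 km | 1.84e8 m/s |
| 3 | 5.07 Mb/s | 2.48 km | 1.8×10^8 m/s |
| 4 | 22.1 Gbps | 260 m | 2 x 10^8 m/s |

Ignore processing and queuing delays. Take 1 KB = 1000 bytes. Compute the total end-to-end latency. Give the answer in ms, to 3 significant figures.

173 ms

L = 58400 bits.
Transmission delays (L/R per hop): 2.78095, 0.0343529, 11.5187, 0.00264253 ms; sum = 14.3367 ms.
Propagation delays (d/s per hop): 120, 38.5326, 0.0137778, 0.0013 ms; sum = 158.548 ms.
End-to-end = 173 ms.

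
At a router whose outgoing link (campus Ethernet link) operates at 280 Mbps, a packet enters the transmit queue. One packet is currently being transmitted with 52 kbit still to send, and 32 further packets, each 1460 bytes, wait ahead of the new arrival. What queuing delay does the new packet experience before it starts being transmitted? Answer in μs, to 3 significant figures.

Each queued packet: L/R = 11680/280000000 = 41.7143 μs.
32 queued → 1334.86 μs.
Plus remaining 52000 bits of current packet: 185.714 μs.
Queuing delay = 1520 μs.

1520 μs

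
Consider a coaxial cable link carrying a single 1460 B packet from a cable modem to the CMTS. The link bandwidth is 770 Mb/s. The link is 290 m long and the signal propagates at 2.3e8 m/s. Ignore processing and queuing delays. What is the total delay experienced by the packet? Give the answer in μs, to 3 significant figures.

L = 1460 × 8 = 11680 bits.
Transmission delay = L/R = 11680 / 770000000 = 15.1688 μs.
Propagation delay = d/s = 290 m / 2.3e+08 m/s = 1.26087 μs.
Total = 16.4 μs.

16.4 μs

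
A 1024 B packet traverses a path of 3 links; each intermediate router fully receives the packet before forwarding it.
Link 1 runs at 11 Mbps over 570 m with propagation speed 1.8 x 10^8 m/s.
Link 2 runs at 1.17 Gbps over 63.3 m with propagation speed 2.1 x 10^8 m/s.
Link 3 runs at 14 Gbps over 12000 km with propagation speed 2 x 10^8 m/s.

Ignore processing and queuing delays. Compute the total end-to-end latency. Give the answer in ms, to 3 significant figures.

L = 1024 × 8 = 8192 bits.
Transmission delays (L/R per hop): 0.744727, 0.00700171, 0.000585143 ms; sum = 0.752314 ms.
Propagation delays (d/s per hop): 0.00316667, 0.000301429, 60 ms; sum = 60.0035 ms.
End-to-end = 60.8 ms.

60.8 ms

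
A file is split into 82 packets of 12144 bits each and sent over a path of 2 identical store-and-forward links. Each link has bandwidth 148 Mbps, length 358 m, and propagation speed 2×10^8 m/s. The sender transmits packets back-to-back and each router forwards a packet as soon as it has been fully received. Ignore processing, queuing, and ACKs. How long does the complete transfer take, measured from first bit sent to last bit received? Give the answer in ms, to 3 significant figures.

6.81 ms

Per-hop transmission t_tx = L/R = 12144/148000000 = 0.0820541 ms.
Per-hop propagation t_prop = 358/200000000 = 0.00179 ms.
Pipeline fill: first packet needs 2·t_tx to clear all hops; remaining 81 packets each add one t_tx.
Total = (2+82-1)·t_tx + 2·t_prop = 83·0.0820541 + 2·0.00179 = 6.81 ms.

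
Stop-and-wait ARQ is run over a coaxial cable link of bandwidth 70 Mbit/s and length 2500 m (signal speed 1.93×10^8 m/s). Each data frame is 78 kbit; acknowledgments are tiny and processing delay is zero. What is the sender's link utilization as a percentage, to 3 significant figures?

t_tx = L/R = 78000/70000000 = 0.00111429 s.
t_prop = 2500/193000000 = 1.29534e-05 s; RTT = 2.59067e-05 s.
Cycle = t_tx + RTT = 0.00114019 s.
Utilization = t_tx / cycle = 0.00111429/0.00114019 = 97.7 %.

97.7 %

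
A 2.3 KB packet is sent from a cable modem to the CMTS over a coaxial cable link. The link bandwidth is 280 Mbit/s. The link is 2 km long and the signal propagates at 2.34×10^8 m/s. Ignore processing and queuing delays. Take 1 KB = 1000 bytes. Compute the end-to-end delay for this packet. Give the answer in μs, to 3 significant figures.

74.3 μs

L = 18400 bits.
Transmission delay = L/R = 18400 / 280000000 = 65.7143 μs.
Propagation delay = d/s = 2000 m / 234000000 m/s = 8.54701 μs.
Total = 74.3 μs.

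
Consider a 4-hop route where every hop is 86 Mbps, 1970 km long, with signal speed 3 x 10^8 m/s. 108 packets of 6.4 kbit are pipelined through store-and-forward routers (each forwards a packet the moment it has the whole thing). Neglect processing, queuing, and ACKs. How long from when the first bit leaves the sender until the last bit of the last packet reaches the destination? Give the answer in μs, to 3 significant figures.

34500 μs

Per-hop transmission t_tx = L/R = 6400/86000000 = 74.4186 μs.
Per-hop propagation t_prop = 1970000/300000000 = 6566.67 μs.
Pipeline fill: first packet needs 4·t_tx to clear all hops; remaining 107 packets each add one t_tx.
Total = (4+108-1)·t_tx + 4·t_prop = 111·74.4186 + 4·6566.67 = 34500 μs.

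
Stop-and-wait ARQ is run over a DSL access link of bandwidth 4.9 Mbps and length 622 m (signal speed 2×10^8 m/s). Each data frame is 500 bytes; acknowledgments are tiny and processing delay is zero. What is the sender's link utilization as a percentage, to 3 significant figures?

t_tx = L/R = 4000/4900000 = 0.000816327 s.
t_prop = 622/200000000 = 3.11e-06 s; RTT = 6.22e-06 s.
Cycle = t_tx + RTT = 0.000822547 s.
Utilization = t_tx / cycle = 0.000816327/0.000822547 = 99.2 %.

99.2 %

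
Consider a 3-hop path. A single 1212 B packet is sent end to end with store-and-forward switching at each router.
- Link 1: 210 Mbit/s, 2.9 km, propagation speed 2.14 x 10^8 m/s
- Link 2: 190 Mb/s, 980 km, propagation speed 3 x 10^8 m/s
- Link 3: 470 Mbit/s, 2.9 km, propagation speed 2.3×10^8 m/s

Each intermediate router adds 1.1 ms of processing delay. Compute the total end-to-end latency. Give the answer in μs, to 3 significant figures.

L = 1212 × 8 = 9696 bits.
Transmission delays (L/R per hop): 46.1714, 51.0316, 20.6298 μs; sum = 117.833 μs.
Propagation delays (d/s per hop): 13.5514, 3266.67, 12.6087 μs; sum = 3292.83 μs.
Processing at 2 router(s): 2 × 1.1 ms = 2200 μs.
End-to-end = 5610 μs.

5610 μs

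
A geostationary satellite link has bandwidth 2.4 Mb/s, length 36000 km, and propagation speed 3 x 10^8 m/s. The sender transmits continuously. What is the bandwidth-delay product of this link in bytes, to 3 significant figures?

36000 bytes

Propagation delay = 36000000 / 300000000 = 0.12 s.
BDP = R × t_prop = 2400000 × 0.12 = 288000 bits.
In bytes: 288000/8 = 36000 bytes.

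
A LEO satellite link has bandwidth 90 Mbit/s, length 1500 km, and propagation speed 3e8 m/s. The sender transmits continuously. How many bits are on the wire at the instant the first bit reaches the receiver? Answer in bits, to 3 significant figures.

Propagation delay = 1500000 / 300000000 = 0.005 s.
BDP = R × t_prop = 90000000 × 0.005 = 450000 bits.

450000 bits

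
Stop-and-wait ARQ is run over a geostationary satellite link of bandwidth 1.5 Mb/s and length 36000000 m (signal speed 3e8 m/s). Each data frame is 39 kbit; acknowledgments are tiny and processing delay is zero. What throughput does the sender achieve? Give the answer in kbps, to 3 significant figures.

147 kbps

t_tx = L/R = 39000/1500000 = 0.026 s.
t_prop = 36000000/300000000 = 0.12 s; RTT = 0.24 s.
Cycle = t_tx + RTT = 0.266 s.
Throughput = L / cycle = 39000 / 0.266 = 147 kbps.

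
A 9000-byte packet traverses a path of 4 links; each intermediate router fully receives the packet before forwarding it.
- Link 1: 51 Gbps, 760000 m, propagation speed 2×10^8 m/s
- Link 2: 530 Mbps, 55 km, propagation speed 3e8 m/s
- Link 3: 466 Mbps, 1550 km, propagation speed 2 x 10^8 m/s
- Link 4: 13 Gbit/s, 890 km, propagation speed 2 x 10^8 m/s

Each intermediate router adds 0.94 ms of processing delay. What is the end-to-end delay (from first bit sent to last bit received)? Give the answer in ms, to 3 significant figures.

L = 9000 × 8 = 72000 bits.
Transmission delays (L/R per hop): 0.00141176, 0.135849, 0.154506, 0.00553846 ms; sum = 0.297306 ms.
Propagation delays (d/s per hop): 3.8, 0.183333, 7.75, 4.45 ms; sum = 16.1833 ms.
Processing at 3 router(s): 3 × 0.94 ms = 2.82 ms.
End-to-end = 19.3 ms.

19.3 ms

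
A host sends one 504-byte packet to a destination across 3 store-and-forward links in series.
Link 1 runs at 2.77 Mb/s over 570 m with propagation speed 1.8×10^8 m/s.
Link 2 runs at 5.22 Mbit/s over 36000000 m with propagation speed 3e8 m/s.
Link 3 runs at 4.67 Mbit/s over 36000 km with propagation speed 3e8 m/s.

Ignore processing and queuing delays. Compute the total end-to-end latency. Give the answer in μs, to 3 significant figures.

L = 504 × 8 = 4032 bits.
Transmission delays (L/R per hop): 1455.6, 772.414, 863.383 μs; sum = 3091.39 μs.
Propagation delays (d/s per hop): 3.16667, 120000, 120000 μs; sum = 240003 μs.
End-to-end = 243000 μs.

243000 μs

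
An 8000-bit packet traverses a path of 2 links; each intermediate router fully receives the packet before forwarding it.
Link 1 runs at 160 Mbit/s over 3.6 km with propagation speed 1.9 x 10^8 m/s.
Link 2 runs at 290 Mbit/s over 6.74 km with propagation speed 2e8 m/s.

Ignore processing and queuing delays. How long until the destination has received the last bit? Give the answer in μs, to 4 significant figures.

Transmission delays (L/R per hop): 50, 27.5862 μs; sum = 77.5862 μs.
Propagation delays (d/s per hop): 18.9474, 33.7 μs; sum = 52.6474 μs.
End-to-end = 130.2 μs.

130.2 μs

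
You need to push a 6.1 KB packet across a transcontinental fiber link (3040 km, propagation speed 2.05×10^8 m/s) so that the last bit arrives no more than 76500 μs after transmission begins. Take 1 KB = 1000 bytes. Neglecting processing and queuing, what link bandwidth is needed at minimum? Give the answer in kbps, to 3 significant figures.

791 kbps

L = 48800 bits.
Propagation delay = 3040000 / 2.05e+08 = 14829.3 μs.
Transmission budget = 76500 − 14829.3 = 61670.7 μs.
R ≥ L / t_tx = 48800 bits / 0.0616707 s = 791 kbps.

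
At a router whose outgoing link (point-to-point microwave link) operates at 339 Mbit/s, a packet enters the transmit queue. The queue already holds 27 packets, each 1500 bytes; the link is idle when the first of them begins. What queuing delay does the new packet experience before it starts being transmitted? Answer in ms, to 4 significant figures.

Each queued packet: L/R = 12000/339000000 = 0.0353982 ms.
27 queued → 0.955752 ms.
Queuing delay = 0.9558 ms.

0.9558 ms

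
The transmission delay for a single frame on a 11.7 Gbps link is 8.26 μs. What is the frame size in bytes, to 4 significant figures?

12080 bytes

L = R × t_tx = 11700000000 b/s × 8.26e-06 s = 96642 bits.
In bytes: 96642 / 8 = 12080 bytes.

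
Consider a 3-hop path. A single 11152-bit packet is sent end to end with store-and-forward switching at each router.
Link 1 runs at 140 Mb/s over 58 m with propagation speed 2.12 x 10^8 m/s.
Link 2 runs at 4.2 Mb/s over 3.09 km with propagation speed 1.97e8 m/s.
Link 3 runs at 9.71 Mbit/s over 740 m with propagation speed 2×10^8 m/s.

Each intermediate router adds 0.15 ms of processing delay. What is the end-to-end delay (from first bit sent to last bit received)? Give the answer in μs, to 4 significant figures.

4203 μs

Transmission delays (L/R per hop): 79.6571, 2655.24, 1148.51 μs; sum = 3883.4 μs.
Propagation delays (d/s per hop): 0.273585, 15.6853, 3.7 μs; sum = 19.6589 μs.
Processing at 2 router(s): 2 × 0.15 ms = 300 μs.
End-to-end = 4203 μs.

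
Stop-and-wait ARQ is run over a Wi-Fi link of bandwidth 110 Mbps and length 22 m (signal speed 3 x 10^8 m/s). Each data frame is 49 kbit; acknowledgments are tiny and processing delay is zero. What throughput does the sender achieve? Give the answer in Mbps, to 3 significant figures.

110 Mbps

t_tx = L/R = 49000/110000000 = 0.000445455 s.
t_prop = 22/300000000 = 7.33333e-08 s; RTT = 1.46667e-07 s.
Cycle = t_tx + RTT = 0.000445601 s.
Throughput = L / cycle = 49000 / 0.000445601 = 110 Mbps.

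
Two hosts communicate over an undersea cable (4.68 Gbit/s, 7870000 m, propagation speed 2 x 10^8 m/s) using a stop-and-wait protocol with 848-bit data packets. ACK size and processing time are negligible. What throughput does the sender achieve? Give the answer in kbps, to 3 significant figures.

t_tx = L/R = 848/4680000000 = 1.81197e-07 s.
t_prop = 7870000/200000000 = 0.03935 s; RTT = 0.0787 s.
Cycle = t_tx + RTT = 0.0787002 s.
Throughput = L / cycle = 848 / 0.0787002 = 10.8 kbps.

10.8 kbps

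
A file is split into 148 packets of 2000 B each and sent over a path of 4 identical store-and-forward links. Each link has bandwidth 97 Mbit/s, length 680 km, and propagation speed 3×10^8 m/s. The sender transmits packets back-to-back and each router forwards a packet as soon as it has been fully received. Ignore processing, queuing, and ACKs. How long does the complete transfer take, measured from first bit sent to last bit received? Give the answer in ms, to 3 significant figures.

34.0 ms

Per-hop transmission t_tx = L/R = 16000/97000000 = 0.164948 ms.
Per-hop propagation t_prop = 680000/300000000 = 2.26667 ms.
Pipeline fill: first packet needs 4·t_tx to clear all hops; remaining 147 packets each add one t_tx.
Total = (4+148-1)·t_tx + 4·t_prop = 151·0.164948 + 4·2.26667 = 34.0 ms.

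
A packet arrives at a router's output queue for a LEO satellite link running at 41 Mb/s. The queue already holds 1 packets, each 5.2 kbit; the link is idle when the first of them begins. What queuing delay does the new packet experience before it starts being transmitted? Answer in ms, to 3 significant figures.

0.127 ms

Each queued packet: L/R = 5200/41000000 = 0.126829 ms.
1 queued → 0.126829 ms.
Queuing delay = 0.127 ms.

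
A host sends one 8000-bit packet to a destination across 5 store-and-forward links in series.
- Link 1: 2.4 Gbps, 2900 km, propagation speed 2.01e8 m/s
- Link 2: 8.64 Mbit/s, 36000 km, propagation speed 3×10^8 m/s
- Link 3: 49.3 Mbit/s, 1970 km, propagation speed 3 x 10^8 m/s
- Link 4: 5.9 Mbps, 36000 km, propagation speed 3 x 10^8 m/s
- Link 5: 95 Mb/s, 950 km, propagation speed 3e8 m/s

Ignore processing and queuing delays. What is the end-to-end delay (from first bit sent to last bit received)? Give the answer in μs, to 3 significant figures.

Transmission delays (L/R per hop): 3.33333, 925.926, 162.272, 1355.93, 84.2105 μs; sum = 2531.67 μs.
Propagation delays (d/s per hop): 14427.9, 120000, 6566.67, 120000, 3166.67 μs; sum = 264161 μs.
End-to-end = 267000 μs.

267000 μs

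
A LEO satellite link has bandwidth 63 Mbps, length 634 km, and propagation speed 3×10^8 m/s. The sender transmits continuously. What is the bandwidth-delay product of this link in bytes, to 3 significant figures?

16600 bytes

Propagation delay = 634000 / 300000000 = 0.00211333 s.
BDP = R × t_prop = 63000000 × 0.00211333 = 133140 bits.
In bytes: 133140/8 = 16600 bytes.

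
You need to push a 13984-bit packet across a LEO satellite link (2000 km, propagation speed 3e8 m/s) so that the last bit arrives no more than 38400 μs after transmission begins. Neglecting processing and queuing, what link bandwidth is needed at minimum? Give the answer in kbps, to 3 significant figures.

441 kbps

Propagation delay = 2000000 / 300000000 = 6666.67 μs.
Transmission budget = 38400 − 6666.67 = 31733.3 μs.
R ≥ L / t_tx = 13984 bits / 0.0317333 s = 441 kbps.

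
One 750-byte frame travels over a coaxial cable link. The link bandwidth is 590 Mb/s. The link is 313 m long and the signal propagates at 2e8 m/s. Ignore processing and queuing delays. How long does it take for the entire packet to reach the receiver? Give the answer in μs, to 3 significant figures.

L = 750 × 8 = 6000 bits.
Transmission delay = L/R = 6000 / 590000000 = 10.1695 μs.
Propagation delay = d/s = 313 m / 200000000 m/s = 1.565 μs.
Total = 11.7 μs.

11.7 μs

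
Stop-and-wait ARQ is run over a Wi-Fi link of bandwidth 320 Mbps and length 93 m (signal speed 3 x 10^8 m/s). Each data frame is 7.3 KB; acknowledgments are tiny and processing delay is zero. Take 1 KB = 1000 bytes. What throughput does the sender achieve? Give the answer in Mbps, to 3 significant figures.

t_tx = L/R = 58400/320000000 = 0.0001825 s.
t_prop = 93/300000000 = 3.1e-07 s; RTT = 6.2e-07 s.
Cycle = t_tx + RTT = 0.00018312 s.
Throughput = L / cycle = 58400 / 0.00018312 = 319 Mbps.

319 Mbps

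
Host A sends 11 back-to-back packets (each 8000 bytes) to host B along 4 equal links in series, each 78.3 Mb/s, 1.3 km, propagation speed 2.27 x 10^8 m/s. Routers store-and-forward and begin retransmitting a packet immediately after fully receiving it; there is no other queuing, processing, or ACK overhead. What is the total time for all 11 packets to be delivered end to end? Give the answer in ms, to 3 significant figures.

11.5 ms

Per-hop transmission t_tx = L/R = 64000/78300000 = 0.817369 ms.
Per-hop propagation t_prop = 1300/227000000 = 0.00572687 ms.
Pipeline fill: first packet needs 4·t_tx to clear all hops; remaining 10 packets each add one t_tx.
Total = (4+11-1)·t_tx + 4·t_prop = 14·0.817369 + 4·0.00572687 = 11.5 ms.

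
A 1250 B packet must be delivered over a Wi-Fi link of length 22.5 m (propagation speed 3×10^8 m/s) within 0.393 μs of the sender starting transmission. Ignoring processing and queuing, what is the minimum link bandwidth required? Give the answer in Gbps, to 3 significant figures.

31.4 Gbps

L = 10000 bits.
Propagation delay = 22.5 / 300000000 = 0.075 μs.
Transmission budget = 0.393 − 0.075 = 0.318 μs.
R ≥ L / t_tx = 10000 bits / 3.18e-07 s = 31.4 Gbps.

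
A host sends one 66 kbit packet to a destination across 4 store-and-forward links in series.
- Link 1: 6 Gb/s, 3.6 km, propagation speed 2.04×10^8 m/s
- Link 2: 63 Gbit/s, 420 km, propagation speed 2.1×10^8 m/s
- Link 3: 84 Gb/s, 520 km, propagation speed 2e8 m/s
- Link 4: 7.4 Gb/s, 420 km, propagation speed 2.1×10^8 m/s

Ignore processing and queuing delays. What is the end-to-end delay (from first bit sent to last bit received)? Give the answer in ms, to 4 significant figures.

L = 66000 bits.
Transmission delays (L/R per hop): 0.011, 0.00104762, 0.000785714, 0.00891892 ms; sum = 0.0217523 ms.
Propagation delays (d/s per hop): 0.0176471, 2, 2.6, 2 ms; sum = 6.61765 ms.
End-to-end = 6.639 ms.

6.639 ms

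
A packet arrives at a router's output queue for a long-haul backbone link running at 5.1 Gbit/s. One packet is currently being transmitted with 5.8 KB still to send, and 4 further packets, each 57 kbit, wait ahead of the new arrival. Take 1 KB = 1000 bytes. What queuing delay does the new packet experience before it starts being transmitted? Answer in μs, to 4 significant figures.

53.80 μs

Each queued packet: L/R = 57000/5100000000 = 11.1765 μs.
4 queued → 44.7059 μs.
Plus remaining 46400 bits of current packet: 9.09804 μs.
Queuing delay = 53.80 μs.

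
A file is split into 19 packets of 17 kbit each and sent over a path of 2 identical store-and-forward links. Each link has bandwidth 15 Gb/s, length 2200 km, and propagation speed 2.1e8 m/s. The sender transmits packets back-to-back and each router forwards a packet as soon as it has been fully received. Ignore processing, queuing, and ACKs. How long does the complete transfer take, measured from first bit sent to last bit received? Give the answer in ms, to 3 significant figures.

21.0 ms

Per-hop transmission t_tx = L/R = 17000/15000000000 = 0.00113333 ms.
Per-hop propagation t_prop = 2200000/210000000 = 10.4762 ms.
Pipeline fill: first packet needs 2·t_tx to clear all hops; remaining 18 packets each add one t_tx.
Total = (2+19-1)·t_tx + 2·t_prop = 20·0.00113333 + 2·10.4762 = 21.0 ms.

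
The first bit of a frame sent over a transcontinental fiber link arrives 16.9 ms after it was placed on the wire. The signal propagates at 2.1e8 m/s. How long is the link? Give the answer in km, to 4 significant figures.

d = s × t_prop = 210000000 × 0.0169 = 3549 km.

3549 km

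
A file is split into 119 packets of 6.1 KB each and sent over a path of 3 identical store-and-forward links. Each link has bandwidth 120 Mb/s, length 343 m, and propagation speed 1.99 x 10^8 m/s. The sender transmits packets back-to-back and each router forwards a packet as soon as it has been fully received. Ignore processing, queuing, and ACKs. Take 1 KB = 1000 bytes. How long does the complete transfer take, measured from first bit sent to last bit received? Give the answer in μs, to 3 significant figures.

Per-hop transmission t_tx = L/R = 48800/120000000 = 406.667 μs.
Per-hop propagation t_prop = 343/199000000 = 1.72362 μs.
Pipeline fill: first packet needs 3·t_tx to clear all hops; remaining 118 packets each add one t_tx.
Total = (3+119-1)·t_tx + 3·t_prop = 121·406.667 + 3·1.72362 = 49200 μs.

49200 μs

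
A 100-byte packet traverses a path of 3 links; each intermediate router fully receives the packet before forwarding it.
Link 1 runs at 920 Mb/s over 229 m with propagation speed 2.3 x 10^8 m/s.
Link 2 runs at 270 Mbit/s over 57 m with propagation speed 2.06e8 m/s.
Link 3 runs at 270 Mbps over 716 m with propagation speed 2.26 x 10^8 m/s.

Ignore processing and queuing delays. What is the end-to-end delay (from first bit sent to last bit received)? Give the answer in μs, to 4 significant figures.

11.24 μs

L = 100 × 8 = 800 bits.
Transmission delays (L/R per hop): 0.869565, 2.96296, 2.96296 μs; sum = 6.79549 μs.
Propagation delays (d/s per hop): 0.995652, 0.276699, 3.16814 μs; sum = 4.44049 μs.
End-to-end = 11.24 μs.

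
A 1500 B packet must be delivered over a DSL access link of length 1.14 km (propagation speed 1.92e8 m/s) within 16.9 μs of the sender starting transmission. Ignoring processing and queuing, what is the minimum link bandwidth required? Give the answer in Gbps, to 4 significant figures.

L = 12000 bits.
Propagation delay = 1140 / 192000000 = 5.9375 μs.
Transmission budget = 16.9 − 5.9375 = 10.9625 μs.
R ≥ L / t_tx = 12000 bits / 1.09625e-05 s = 1.095 Gbps.

1.095 Gbps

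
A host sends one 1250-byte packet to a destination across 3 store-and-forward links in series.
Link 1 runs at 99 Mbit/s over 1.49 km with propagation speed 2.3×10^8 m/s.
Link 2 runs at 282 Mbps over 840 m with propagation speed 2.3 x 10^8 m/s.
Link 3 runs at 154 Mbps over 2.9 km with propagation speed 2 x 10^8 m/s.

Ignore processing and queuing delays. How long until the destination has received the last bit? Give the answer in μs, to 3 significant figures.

L = 1250 × 8 = 10000 bits.
Transmission delays (L/R per hop): 101.01, 35.461, 64.9351 μs; sum = 201.406 μs.
Propagation delays (d/s per hop): 6.47826, 3.65217, 14.5 μs; sum = 24.6304 μs.
End-to-end = 226 μs.

226 μs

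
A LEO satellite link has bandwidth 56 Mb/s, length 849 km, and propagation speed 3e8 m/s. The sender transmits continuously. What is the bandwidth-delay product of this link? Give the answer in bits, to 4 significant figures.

Propagation delay = 849000 / 300000000 = 0.00283 s.
BDP = R × t_prop = 56000000 × 0.00283 = 158480 bits.

158500 bits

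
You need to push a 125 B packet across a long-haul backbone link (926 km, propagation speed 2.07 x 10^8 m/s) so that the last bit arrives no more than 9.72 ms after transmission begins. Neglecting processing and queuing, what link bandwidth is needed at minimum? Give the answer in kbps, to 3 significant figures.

191 kbps

L = 1000 bits.
Propagation delay = 926000 / 2.07e+08 = 4.47343 ms.
Transmission budget = 9.72 − 4.47343 = 5.24657 ms.
R ≥ L / t_tx = 1000 bits / 0.00524657 s = 191 kbps.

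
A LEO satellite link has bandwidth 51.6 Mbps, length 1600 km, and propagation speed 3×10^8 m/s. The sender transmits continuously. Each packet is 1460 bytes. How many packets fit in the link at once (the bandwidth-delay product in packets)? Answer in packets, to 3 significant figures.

Propagation delay = 1600000 / 300000000 = 0.00533333 s.
BDP = R × t_prop = 51600000 × 0.00533333 = 275200 bits.
In packets of 11680 bits: 23.6 packets.

23.6 packets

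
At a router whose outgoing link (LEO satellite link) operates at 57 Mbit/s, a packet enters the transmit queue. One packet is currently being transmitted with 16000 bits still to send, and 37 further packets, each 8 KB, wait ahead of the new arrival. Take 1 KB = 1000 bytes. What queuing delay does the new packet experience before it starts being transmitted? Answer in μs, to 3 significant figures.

41800 μs

Each queued packet: L/R = 64000/57000000 = 1122.81 μs.
37 queued → 41543.9 μs.
Plus remaining 16000 bits of current packet: 280.702 μs.
Queuing delay = 41800 μs.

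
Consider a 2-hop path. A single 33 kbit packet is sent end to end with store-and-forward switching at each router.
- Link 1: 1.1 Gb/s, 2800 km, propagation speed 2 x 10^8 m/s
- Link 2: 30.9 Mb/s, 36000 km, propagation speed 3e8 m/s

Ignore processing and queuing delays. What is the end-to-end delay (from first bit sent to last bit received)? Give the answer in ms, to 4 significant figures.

135.1 ms

L = 33000 bits.
Transmission delays (L/R per hop): 0.03, 1.06796 ms; sum = 1.09796 ms.
Propagation delays (d/s per hop): 14, 120 ms; sum = 134 ms.
End-to-end = 135.1 ms.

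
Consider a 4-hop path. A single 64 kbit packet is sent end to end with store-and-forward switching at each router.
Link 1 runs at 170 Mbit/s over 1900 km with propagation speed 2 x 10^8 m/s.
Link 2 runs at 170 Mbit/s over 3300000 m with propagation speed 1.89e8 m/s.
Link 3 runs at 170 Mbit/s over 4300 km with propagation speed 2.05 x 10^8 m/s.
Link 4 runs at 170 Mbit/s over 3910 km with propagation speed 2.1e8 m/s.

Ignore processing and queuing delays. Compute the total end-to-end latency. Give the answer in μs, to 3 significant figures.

L = 64000 bits.
Transmission delay per hop = L/R = 64000/170000000 = 376.471 μs; 4 hops → 1505.88 μs.
Propagation delays (d/s per hop): 9500, 17460.3, 20975.6, 18619 μs; sum = 66555 μs.
End-to-end = 68100 μs.

68100 μs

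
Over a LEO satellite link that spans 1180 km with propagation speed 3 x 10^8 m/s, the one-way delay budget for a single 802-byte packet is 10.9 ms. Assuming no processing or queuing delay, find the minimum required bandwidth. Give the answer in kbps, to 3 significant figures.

921 kbps

L = 6416 bits.
Propagation delay = 1180000 / 300000000 = 3.93333 ms.
Transmission budget = 10.9 − 3.93333 = 6.96667 ms.
R ≥ L / t_tx = 6416 bits / 0.00696667 s = 921 kbps.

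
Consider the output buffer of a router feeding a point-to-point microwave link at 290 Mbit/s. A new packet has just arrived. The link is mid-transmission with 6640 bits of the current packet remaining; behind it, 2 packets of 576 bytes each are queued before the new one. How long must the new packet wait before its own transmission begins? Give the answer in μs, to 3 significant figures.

54.7 μs

Each queued packet: L/R = 4608/290000000 = 15.8897 μs.
2 queued → 31.7793 μs.
Plus remaining 6640 bits of current packet: 22.8966 μs.
Queuing delay = 54.7 μs.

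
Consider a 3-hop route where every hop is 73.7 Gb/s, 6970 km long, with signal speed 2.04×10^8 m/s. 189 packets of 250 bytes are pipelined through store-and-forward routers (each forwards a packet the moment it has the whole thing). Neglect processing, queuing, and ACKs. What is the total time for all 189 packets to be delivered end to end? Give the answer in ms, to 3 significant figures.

103 ms

Per-hop transmission t_tx = L/R = 2000/73700000000 = 2.7137e-05 ms.
Per-hop propagation t_prop = 6970000/204000000 = 34.1667 ms.
Pipeline fill: first packet needs 3·t_tx to clear all hops; remaining 188 packets each add one t_tx.
Total = (3+189-1)·t_tx + 3·t_prop = 191·2.7137e-05 + 3·34.1667 = 103 ms.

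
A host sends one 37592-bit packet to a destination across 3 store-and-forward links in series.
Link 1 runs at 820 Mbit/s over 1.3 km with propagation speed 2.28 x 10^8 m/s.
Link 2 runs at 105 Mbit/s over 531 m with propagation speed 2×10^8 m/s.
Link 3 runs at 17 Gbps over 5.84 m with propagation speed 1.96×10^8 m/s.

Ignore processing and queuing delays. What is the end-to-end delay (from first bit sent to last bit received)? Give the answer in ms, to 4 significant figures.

0.4145 ms

Transmission delays (L/R per hop): 0.0458439, 0.358019, 0.00221129 ms; sum = 0.406074 ms.
Propagation delays (d/s per hop): 0.00570175, 0.002655, 2.97959e-05 ms; sum = 0.00838655 ms.
End-to-end = 0.4145 ms.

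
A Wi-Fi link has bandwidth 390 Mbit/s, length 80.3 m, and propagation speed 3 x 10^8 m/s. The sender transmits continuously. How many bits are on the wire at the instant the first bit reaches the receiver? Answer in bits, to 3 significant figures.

104 bits

Propagation delay = 80.3 / 300000000 = 2.67667e-07 s.
BDP = R × t_prop = 390000000 × 2.67667e-07 = 104.39 bits.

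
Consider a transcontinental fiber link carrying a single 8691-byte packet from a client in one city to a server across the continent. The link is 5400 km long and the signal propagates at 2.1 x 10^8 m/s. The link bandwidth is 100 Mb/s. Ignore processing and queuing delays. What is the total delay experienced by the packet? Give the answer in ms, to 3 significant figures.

26.4 ms

L = 8691 × 8 = 69528 bits.
Transmission delay = L/R = 69528 / 100000000 = 0.69528 ms.
Propagation delay = d/s = 5400000 m / 210000000 m/s = 25.7143 ms.
Total = 26.4 ms.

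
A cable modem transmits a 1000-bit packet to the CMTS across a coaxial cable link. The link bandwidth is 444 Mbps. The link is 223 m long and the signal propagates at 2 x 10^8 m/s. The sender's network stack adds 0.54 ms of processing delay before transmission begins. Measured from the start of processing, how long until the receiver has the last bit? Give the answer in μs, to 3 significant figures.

Transmission delay = L/R = 1000 / 444000000 = 2.25225 μs.
Propagation delay = d/s = 223 m / 200000000 m/s = 1.115 μs.
Plus processing delay 0.54 ms = 540 μs.
Total = 543 μs.

543 μs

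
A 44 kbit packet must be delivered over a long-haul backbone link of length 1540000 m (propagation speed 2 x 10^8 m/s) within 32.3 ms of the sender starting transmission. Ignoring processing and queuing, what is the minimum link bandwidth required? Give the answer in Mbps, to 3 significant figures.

1.79 Mbps

Propagation delay = 1540000 / 200000000 = 7.7 ms.
Transmission budget = 32.3 − 7.7 = 24.6 ms.
R ≥ L / t_tx = 44000 bits / 0.0246 s = 1.79 Mbps.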